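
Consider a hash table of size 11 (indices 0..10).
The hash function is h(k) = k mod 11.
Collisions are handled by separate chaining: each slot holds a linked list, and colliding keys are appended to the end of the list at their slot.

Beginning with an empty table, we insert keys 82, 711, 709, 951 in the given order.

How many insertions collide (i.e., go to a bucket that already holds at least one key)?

2

Insert 82: h=5, bucket 5 empty → new chain.
Insert 711: h=7, bucket 7 empty → new chain.
Insert 709: h=5, bucket 5 nonempty → append to chain.
Insert 951: h=5, bucket 5 nonempty → append to chain.
Final buckets:
0: ∅
1: ∅
2: ∅
3: ∅
4: ∅
5: 82 -> 709 -> 951
6: ∅
7: 711
8: ∅
9: ∅
10: ∅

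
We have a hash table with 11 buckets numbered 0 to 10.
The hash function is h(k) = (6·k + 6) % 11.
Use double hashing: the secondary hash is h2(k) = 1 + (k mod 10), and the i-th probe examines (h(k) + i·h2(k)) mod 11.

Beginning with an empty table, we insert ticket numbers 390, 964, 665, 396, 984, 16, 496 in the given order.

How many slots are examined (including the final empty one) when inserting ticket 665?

2

390: h=3 -> slot 3
964: h=4 -> slot 4
665: h=3, h2=6, probe 3,9 -> slot 9
396: h=6 -> slot 6
984: h=3, h2=5, probe 3,8 -> slot 8
16: h=3, h2=7, probe 3,10 -> slot 10
496: h=1 -> slot 1
Table: [_, 496, _, 390, 964, _, 396, _, 984, 665, 16]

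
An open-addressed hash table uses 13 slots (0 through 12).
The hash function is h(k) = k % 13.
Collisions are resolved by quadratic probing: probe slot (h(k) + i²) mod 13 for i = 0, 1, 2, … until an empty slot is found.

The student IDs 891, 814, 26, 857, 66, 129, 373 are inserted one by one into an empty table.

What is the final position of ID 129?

3

891 hashes to 7; slot 7 is free => place at 7.
814 hashes to 8; slot 8 is free => place at 8.
26 hashes to 0; slot 0 is free => place at 0.
857 hashes to 12; slot 12 is free => place at 12.
66 hashes to 1; slot 1 is free => place at 1.
129 hashes to 12; 12,0 taken => place at 3.
373 hashes to 9; slot 9 is free => place at 9.
Table: [26, 66, ., 129, ., ., ., 891, 814, 373, ., ., 857]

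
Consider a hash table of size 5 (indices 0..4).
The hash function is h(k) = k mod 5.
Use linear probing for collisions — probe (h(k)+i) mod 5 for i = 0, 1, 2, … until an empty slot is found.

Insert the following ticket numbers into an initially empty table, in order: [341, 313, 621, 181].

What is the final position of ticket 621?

341: h=1 => slot 1
313: h=3 => slot 3
621: h=1, probe 1,2 => slot 2
181: h=1, probe 1,2,3,4 => slot 4
Table: [∅, 341, 621, 313, 181]

2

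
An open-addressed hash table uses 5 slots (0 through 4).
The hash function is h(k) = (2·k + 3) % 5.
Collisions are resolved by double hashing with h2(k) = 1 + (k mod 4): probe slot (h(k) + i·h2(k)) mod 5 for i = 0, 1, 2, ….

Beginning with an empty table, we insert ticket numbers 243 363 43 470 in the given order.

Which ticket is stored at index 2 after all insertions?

43

243: h=4 → slot 4
363: h=4, h2=4, probe 4,3 → slot 3
43: h=4, h2=4, probe 4,3,2 → slot 2
470: h=3, h2=3, probe 3,1 → slot 1
Table: [., 470, 43, 363, 243]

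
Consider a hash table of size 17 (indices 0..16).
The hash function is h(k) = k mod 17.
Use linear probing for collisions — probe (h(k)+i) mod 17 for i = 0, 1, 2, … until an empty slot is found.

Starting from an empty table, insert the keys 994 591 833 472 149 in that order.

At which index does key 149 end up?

Insert 994: h=8, slot 8 empty => index 8.
Insert 591: h=13, slot 13 empty => index 13.
Insert 833: h=0, slot 0 empty => index 0.
Insert 472: h=13, slot 13 occupied => index 14.
Insert 149: h=13, slots 13,14 occupied => index 15.
Table: [833, ., ., ., ., ., ., ., 994, ., ., ., ., 591, 472, 149, .]

15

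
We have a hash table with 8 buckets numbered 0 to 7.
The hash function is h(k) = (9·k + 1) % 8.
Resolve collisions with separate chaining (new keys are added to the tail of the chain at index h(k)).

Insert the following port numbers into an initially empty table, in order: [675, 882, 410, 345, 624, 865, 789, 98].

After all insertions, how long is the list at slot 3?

3

Insert 675: h=4, bucket 4 empty → new chain.
Insert 882: h=3, bucket 3 empty → new chain.
Insert 410: h=3, bucket 3 nonempty → append to chain.
Insert 345: h=2, bucket 2 empty → new chain.
Insert 624: h=1, bucket 1 empty → new chain.
Insert 865: h=2, bucket 2 nonempty → append to chain.
Insert 789: h=6, bucket 6 empty → new chain.
Insert 98: h=3, bucket 3 nonempty → append to chain.
Final buckets:
0: .
1: 624
2: 345 -> 865
3: 882 -> 410 -> 98
4: 675
5: .
6: 789
7: .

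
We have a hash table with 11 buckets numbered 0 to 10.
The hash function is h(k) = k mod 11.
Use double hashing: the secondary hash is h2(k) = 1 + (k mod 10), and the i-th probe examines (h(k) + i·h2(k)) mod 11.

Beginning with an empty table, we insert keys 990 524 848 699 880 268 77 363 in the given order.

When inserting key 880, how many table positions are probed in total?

3

Insert 990: h=0, slot 0 empty -> index 0.
Insert 524: h=7, slot 7 empty -> index 7.
Insert 848: h=1, slot 1 empty -> index 1.
Insert 699: h=6, slot 6 empty -> index 6.
Insert 880: h=0, h2=1, slots 0,1 occupied -> index 2.
Insert 268: h=4, slot 4 empty -> index 4.
Insert 77: h=0, h2=8, slot 0 occupied -> index 8.
Insert 363: h=0, h2=4, slots 0,4,8,1 occupied -> index 5.
Table: [990, 848, 880, ., 268, 363, 699, 524, 77, ., .]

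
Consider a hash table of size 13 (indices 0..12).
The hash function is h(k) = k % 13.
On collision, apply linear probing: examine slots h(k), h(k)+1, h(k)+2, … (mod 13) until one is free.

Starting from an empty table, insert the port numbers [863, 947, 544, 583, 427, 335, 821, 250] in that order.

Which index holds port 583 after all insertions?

Insert 863: h=5, slot 5 empty -> index 5.
Insert 947: h=11, slot 11 empty -> index 11.
Insert 544: h=11, slot 11 occupied -> index 12.
Insert 583: h=11, slots 11,12 occupied -> index 0.
Insert 427: h=11, slots 11,12,0 occupied -> index 1.
Insert 335: h=10, slot 10 empty -> index 10.
Insert 821: h=2, slot 2 empty -> index 2.
Insert 250: h=3, slot 3 empty -> index 3.
Table: [583, 427, 821, 250, ∅, 863, ∅, ∅, ∅, ∅, 335, 947, 544]

0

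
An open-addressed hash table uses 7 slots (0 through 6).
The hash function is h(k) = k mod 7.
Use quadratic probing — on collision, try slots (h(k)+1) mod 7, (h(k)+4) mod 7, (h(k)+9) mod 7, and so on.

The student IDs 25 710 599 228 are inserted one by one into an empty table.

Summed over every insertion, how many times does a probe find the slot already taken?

3

25: h=4 => slot 4
710: h=3 => slot 3
599: h=4, probe 4,5 => slot 5
228: h=4, probe 4,5,1 => slot 1
Table: [-, 228, -, 710, 25, 599, -]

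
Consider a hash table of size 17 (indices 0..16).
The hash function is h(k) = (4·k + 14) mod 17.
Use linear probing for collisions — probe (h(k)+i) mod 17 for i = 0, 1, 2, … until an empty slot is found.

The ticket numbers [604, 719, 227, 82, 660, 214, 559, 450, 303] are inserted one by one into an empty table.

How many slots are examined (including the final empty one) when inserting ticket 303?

604 hashes to 16; slot 16 is free => place at 16.
719 hashes to 0; slot 0 is free => place at 0.
227 hashes to 4; slot 4 is free => place at 4.
82 hashes to 2; slot 2 is free => place at 2.
660 hashes to 2; 2 taken => place at 3.
214 hashes to 3; 3,4 taken => place at 5.
559 hashes to 6; slot 6 is free => place at 6.
450 hashes to 12; slot 12 is free => place at 12.
303 hashes to 2; 2,3,4,5,6 taken => place at 7.
Table: [719, ., 82, 660, 227, 214, 559, 303, ., ., ., ., 450, ., ., ., 604]

6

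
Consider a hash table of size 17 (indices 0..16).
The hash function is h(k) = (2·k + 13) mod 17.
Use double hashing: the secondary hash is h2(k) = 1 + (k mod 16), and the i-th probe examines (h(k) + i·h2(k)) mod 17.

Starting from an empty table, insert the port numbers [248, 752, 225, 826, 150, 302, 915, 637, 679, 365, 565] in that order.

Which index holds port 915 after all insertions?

11

248 hashes to 16; slot 16 is free => place at 16.
752 hashes to 4; slot 4 is free => place at 4.
225 hashes to 4, h2=2; 4 taken => place at 6.
826 hashes to 16, h2=11; 16 taken => place at 10.
150 hashes to 7; slot 7 is free => place at 7.
302 hashes to 5; slot 5 is free => place at 5.
915 hashes to 7, h2=4; 7 taken => place at 11.
637 hashes to 12; slot 12 is free => place at 12.
679 hashes to 11, h2=8; 11 taken => place at 2.
365 hashes to 12, h2=14; 12 taken => place at 9.
565 hashes to 4, h2=6; 4,10,16,5,11 taken => place at 0.
Table: [565, _, 679, _, 752, 302, 225, 150, _, 365, 826, 915, 637, _, _, _, 248]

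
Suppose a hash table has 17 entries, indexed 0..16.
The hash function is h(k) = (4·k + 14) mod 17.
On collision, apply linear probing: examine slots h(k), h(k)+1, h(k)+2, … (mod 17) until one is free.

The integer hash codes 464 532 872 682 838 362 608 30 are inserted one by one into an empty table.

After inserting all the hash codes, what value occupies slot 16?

30

464: h=0 -> slot 0
532: h=0, probe 0,1 -> slot 1
872: h=0, probe 0,1,2 -> slot 2
682: h=5 -> slot 5
838: h=0, probe 0,1,2,3 -> slot 3
362: h=0, probe 0,1,2,3,4 -> slot 4
608: h=15 -> slot 15
30: h=15, probe 15,16 -> slot 16
Table: [464, 532, 872, 838, 362, 682, ., ., ., ., ., ., ., ., ., 608, 30]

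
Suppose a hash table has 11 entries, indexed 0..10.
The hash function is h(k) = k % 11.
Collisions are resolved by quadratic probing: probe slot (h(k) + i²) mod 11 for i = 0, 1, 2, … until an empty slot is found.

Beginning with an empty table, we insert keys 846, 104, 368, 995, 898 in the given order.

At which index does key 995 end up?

846 hashes to 10; slot 10 is free => place at 10.
104 hashes to 5; slot 5 is free => place at 5.
368 hashes to 5; 5 taken => place at 6.
995 hashes to 5; 5,6 taken => place at 9.
898 hashes to 7; slot 7 is free => place at 7.
Table: [—, —, —, —, —, 104, 368, 898, —, 995, 846]

9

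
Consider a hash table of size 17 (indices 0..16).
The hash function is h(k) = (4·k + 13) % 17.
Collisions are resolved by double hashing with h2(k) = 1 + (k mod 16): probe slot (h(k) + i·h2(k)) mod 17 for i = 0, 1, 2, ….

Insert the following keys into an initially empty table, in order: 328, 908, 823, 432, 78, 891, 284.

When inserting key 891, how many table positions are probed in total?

328 hashes to 16; slot 16 is free → place at 16.
908 hashes to 7; slot 7 is free → place at 7.
823 hashes to 7, h2=8; 7 taken → place at 15.
432 hashes to 7, h2=1; 7 taken → place at 8.
78 hashes to 2; slot 2 is free → place at 2.
891 hashes to 7, h2=12; 7,2 taken → place at 14.
284 hashes to 10; slot 10 is free → place at 10.
Table: [—, —, 78, —, —, —, —, 908, 432, —, 284, —, —, —, 891, 823, 328]

3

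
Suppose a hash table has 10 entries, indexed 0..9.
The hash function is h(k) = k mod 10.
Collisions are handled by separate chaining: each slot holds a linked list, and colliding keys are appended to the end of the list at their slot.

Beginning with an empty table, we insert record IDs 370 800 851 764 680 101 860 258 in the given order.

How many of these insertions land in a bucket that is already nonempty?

4

370 → bucket 0
800 → bucket 0 (collision)
851 → bucket 1
764 → bucket 4
680 → bucket 0 (collision)
101 → bucket 1 (collision)
860 → bucket 0 (collision)
258 → bucket 8
Final buckets:
0: 370 -> 800 -> 680 -> 860
1: 851 -> 101
2: —
3: —
4: 764
5: —
6: —
7: —
8: 258
9: —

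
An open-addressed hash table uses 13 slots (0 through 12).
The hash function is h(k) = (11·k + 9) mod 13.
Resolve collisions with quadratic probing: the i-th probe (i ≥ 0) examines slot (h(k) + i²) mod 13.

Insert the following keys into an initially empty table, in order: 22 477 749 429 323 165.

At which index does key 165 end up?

22 hashes to 4; slot 4 is free => place at 4.
477 hashes to 4; 4 taken => place at 5.
749 hashes to 6; slot 6 is free => place at 6.
429 hashes to 9; slot 9 is free => place at 9.
323 hashes to 0; slot 0 is free => place at 0.
165 hashes to 4; 4,5 taken => place at 8.
Table: [323, ∅, ∅, ∅, 22, 477, 749, ∅, 165, 429, ∅, ∅, ∅]

8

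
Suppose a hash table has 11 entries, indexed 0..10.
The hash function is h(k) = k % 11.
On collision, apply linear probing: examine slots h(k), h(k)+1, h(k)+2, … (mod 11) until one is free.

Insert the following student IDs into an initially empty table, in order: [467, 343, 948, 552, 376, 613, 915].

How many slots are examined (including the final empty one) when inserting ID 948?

2

467 hashes to 5; slot 5 is free -> place at 5.
343 hashes to 2; slot 2 is free -> place at 2.
948 hashes to 2; 2 taken -> place at 3.
552 hashes to 2; 2,3 taken -> place at 4.
376 hashes to 2; 2,3,4,5 taken -> place at 6.
613 hashes to 8; slot 8 is free -> place at 8.
915 hashes to 2; 2,3,4,5,6 taken -> place at 7.
Table: [—, —, 343, 948, 552, 467, 376, 915, 613, —, —]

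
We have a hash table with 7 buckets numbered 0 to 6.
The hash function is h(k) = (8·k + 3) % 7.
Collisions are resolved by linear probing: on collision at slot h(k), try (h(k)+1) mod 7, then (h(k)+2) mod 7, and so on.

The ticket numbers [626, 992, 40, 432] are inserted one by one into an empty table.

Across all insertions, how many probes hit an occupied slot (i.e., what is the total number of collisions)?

626: h=6 -> slot 6
992: h=1 -> slot 1
40: h=1, probe 1,2 -> slot 2
432: h=1, probe 1,2,3 -> slot 3
Table: [∅, 992, 40, 432, ∅, ∅, 626]

3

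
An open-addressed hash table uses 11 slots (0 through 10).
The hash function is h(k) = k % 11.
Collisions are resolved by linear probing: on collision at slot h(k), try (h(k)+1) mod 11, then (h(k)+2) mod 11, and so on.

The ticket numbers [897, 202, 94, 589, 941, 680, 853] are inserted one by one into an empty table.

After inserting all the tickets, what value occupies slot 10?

897: h=6 → slot 6
202: h=4 → slot 4
94: h=6, probe 6,7 → slot 7
589: h=6, probe 6,7,8 → slot 8
941: h=6, probe 6,7,8,9 → slot 9
680: h=9, probe 9,10 → slot 10
853: h=6, probe 6,7,8,9,10,0 → slot 0
Table: [853, -, -, -, 202, -, 897, 94, 589, 941, 680]

680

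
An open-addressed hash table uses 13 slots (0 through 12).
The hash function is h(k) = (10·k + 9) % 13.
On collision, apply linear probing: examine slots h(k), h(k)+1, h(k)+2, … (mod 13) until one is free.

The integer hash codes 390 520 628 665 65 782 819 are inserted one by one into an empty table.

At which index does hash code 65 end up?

12

390 hashes to 9; slot 9 is free → place at 9.
520 hashes to 9; 9 taken → place at 10.
628 hashes to 10; 10 taken → place at 11.
665 hashes to 3; slot 3 is free → place at 3.
65 hashes to 9; 9,10,11 taken → place at 12.
782 hashes to 3; 3 taken → place at 4.
819 hashes to 9; 9,10,11,12 taken → place at 0.
Table: [819, ∅, ∅, 665, 782, ∅, ∅, ∅, ∅, 390, 520, 628, 65]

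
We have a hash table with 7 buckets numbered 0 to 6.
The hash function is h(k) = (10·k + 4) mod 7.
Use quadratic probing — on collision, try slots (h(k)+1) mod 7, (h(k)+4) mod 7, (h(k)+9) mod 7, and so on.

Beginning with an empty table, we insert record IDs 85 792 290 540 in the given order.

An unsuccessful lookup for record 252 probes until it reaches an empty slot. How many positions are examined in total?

85: h=0 => slot 0
792: h=0, probe 0,1 => slot 1
290: h=6 => slot 6
540: h=0, probe 0,1,4 => slot 4
Table: [85, 792, -, -, 540, -, 290]
Lookup 252: h=4, probe 4,5 → slot 5 empty, not found.

2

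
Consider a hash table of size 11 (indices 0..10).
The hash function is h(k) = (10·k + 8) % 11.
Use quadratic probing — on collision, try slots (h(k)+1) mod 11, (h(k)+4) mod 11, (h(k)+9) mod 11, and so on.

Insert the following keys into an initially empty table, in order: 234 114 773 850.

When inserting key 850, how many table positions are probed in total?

Insert 234: h=5, slot 5 empty -> index 5.
Insert 114: h=4, slot 4 empty -> index 4.
Insert 773: h=5, slot 5 occupied -> index 6.
Insert 850: h=5, slots 5,6 occupied -> index 9.
Table: [., ., ., ., 114, 234, 773, ., ., 850, .]

3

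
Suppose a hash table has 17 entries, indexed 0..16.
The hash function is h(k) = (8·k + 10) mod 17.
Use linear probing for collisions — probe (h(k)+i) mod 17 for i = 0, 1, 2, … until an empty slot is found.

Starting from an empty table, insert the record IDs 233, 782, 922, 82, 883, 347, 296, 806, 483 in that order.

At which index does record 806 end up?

233: h=4 => slot 4
782: h=10 => slot 10
922: h=8 => slot 8
82: h=3 => slot 3
883: h=2 => slot 2
347: h=15 => slot 15
296: h=15, probe 15,16 => slot 16
806: h=15, probe 15,16,0 => slot 0
483: h=15, probe 15,16,0,1 => slot 1
Table: [806, 483, 883, 82, 233, -, -, -, 922, -, 782, -, -, -, -, 347, 296]

0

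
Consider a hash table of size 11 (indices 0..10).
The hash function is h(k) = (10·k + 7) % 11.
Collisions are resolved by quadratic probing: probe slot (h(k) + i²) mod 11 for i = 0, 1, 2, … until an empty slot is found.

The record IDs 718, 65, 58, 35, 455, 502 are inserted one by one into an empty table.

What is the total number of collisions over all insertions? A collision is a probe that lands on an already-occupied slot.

2

718: h=4 -> slot 4
65: h=8 -> slot 8
58: h=4, probe 4,5 -> slot 5
35: h=5, probe 5,6 -> slot 6
455: h=3 -> slot 3
502: h=0 -> slot 0
Table: [502, -, -, 455, 718, 58, 35, -, 65, -, -]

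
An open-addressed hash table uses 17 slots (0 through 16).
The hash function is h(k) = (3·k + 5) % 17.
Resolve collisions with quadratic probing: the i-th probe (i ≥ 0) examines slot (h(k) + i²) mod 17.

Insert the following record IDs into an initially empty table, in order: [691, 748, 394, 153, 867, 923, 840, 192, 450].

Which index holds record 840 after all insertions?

Insert 691: h=4, slot 4 empty → index 4.
Insert 748: h=5, slot 5 empty → index 5.
Insert 394: h=14, slot 14 empty → index 14.
Insert 153: h=5, slot 5 occupied → index 6.
Insert 867: h=5, slots 5,6 occupied → index 9.
Insert 923: h=3, slot 3 empty → index 3.
Insert 840: h=9, slot 9 occupied → index 10.
Insert 192: h=3, slots 3,4 occupied → index 7.
Insert 450: h=12, slot 12 empty → index 12.
Table: [∅, ∅, ∅, 923, 691, 748, 153, 192, ∅, 867, 840, ∅, 450, ∅, 394, ∅, ∅]

10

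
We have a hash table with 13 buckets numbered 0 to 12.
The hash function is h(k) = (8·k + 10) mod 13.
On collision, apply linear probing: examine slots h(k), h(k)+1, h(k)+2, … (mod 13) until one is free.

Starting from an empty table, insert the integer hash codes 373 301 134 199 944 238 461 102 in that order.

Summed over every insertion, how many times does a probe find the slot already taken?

7

373: h=4 → slot 4
301: h=0 → slot 0
134: h=3 → slot 3
199: h=3, probe 3,4,5 → slot 5
944: h=9 → slot 9
238: h=3, probe 3,4,5,6 → slot 6
461: h=6, probe 6,7 → slot 7
102: h=7, probe 7,8 → slot 8
Table: [301, ., ., 134, 373, 199, 238, 461, 102, 944, ., ., .]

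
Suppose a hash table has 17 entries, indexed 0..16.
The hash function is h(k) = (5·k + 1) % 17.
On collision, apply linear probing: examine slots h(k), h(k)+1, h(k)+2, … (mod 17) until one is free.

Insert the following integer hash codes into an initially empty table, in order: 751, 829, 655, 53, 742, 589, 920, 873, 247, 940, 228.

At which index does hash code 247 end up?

751: h=16 → slot 16
829: h=15 → slot 15
655: h=12 → slot 12
53: h=11 → slot 11
742: h=5 → slot 5
589: h=5, probe 5,6 → slot 6
920: h=11, probe 11,12,13 → slot 13
873: h=14 → slot 14
247: h=12, probe 12,13,14,15,16,0 → slot 0
940: h=9 → slot 9
228: h=2 → slot 2
Table: [247, —, 228, —, —, 742, 589, —, —, 940, —, 53, 655, 920, 873, 829, 751]

0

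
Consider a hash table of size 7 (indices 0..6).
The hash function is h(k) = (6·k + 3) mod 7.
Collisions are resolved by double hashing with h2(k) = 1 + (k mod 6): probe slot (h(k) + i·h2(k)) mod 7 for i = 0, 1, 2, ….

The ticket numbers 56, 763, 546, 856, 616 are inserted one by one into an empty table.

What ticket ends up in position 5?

56: h=3 -> slot 3
763: h=3, h2=2, probe 3,5 -> slot 5
546: h=3, h2=1, probe 3,4 -> slot 4
856: h=1 -> slot 1
616: h=3, h2=5, probe 3,1,6 -> slot 6
Table: [., 856, ., 56, 546, 763, 616]

763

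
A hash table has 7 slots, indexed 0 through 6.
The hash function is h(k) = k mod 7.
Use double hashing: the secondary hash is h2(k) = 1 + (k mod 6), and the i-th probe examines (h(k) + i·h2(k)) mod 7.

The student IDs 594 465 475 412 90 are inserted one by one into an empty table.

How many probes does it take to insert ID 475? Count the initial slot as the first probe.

2

Insert 594: h=6, slot 6 empty => index 6.
Insert 465: h=3, slot 3 empty => index 3.
Insert 475: h=6, h2=2, slot 6 occupied => index 1.
Insert 412: h=6, h2=5, slot 6 occupied => index 4.
Insert 90: h=6, h2=1, slot 6 occupied => index 0.
Table: [90, 475, -, 465, 412, -, 594]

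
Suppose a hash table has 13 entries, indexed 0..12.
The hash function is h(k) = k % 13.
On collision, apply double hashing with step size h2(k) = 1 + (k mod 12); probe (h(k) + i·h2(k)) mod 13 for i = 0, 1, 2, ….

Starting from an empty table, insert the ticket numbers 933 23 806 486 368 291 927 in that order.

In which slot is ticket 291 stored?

8

933: h=10 => slot 10
23: h=10, h2=12, probe 10,9 => slot 9
806: h=0 => slot 0
486: h=5 => slot 5
368: h=4 => slot 4
291: h=5, h2=4, probe 5,9,0,4,8 => slot 8
927: h=4, h2=4, probe 4,8,12 => slot 12
Table: [806, -, -, -, 368, 486, -, -, 291, 23, 933, -, 927]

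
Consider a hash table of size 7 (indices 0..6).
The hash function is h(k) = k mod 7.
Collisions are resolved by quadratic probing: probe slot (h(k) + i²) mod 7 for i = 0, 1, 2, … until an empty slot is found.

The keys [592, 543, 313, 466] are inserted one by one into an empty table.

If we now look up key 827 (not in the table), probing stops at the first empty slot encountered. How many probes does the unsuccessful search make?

2

Insert 592: h=4, slot 4 empty -> index 4.
Insert 543: h=4, slot 4 occupied -> index 5.
Insert 313: h=5, slot 5 occupied -> index 6.
Insert 466: h=4, slots 4,5 occupied -> index 1.
Table: [_, 466, _, _, 592, 543, 313]
Lookup 827: h=1, probe 1,2 → slot 2 empty, not found.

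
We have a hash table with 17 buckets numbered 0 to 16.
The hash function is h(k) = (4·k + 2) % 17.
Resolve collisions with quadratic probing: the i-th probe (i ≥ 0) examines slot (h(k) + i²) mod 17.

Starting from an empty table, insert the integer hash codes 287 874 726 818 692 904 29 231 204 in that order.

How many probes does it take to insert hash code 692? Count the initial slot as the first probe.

287 hashes to 11; slot 11 is free => place at 11.
874 hashes to 13; slot 13 is free => place at 13.
726 hashes to 16; slot 16 is free => place at 16.
818 hashes to 10; slot 10 is free => place at 10.
692 hashes to 16; 16 taken => place at 0.
904 hashes to 14; slot 14 is free => place at 14.
29 hashes to 16; 16,0 taken => place at 3.
231 hashes to 8; slot 8 is free => place at 8.
204 hashes to 2; slot 2 is free => place at 2.
Table: [692, -, 204, 29, -, -, -, -, 231, -, 818, 287, -, 874, 904, -, 726]

2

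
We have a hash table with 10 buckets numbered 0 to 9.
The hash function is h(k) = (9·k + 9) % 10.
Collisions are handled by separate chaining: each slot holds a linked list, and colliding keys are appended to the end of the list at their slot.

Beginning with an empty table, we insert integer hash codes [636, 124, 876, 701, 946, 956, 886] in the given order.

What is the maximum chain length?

5

Insert 636: h=3, bucket 3 empty -> new chain.
Insert 124: h=5, bucket 5 empty -> new chain.
Insert 876: h=3, bucket 3 nonempty -> append to chain.
Insert 701: h=8, bucket 8 empty -> new chain.
Insert 946: h=3, bucket 3 nonempty -> append to chain.
Insert 956: h=3, bucket 3 nonempty -> append to chain.
Insert 886: h=3, bucket 3 nonempty -> append to chain.
Final buckets:
0: ∅
1: ∅
2: ∅
3: 636 -> 876 -> 946 -> 956 -> 886
4: ∅
5: 124
6: ∅
7: ∅
8: 701
9: ∅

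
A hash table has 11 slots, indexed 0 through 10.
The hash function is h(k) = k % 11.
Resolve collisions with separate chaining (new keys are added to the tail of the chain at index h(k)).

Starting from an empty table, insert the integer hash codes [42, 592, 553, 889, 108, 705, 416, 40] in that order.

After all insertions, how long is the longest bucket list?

5

Insert 42: h=9, bucket 9 empty -> new chain.
Insert 592: h=9, bucket 9 nonempty -> append to chain.
Insert 553: h=3, bucket 3 empty -> new chain.
Insert 889: h=9, bucket 9 nonempty -> append to chain.
Insert 108: h=9, bucket 9 nonempty -> append to chain.
Insert 705: h=1, bucket 1 empty -> new chain.
Insert 416: h=9, bucket 9 nonempty -> append to chain.
Insert 40: h=7, bucket 7 empty -> new chain.
Final buckets:
0: _
1: 705
2: _
3: 553
4: _
5: _
6: _
7: 40
8: _
9: 42 -> 592 -> 889 -> 108 -> 416
10: _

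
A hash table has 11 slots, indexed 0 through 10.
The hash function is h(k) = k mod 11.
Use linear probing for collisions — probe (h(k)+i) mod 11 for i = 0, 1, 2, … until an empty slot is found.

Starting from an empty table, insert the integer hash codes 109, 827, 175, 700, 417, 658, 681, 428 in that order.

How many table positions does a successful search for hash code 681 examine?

109: h=10 => slot 10
827: h=2 => slot 2
175: h=10, probe 10,0 => slot 0
700: h=7 => slot 7
417: h=10, probe 10,0,1 => slot 1
658: h=9 => slot 9
681: h=10, probe 10,0,1,2,3 => slot 3
428: h=10, probe 10,0,1,2,3,4 => slot 4
Table: [175, 417, 827, 681, 428, -, -, 700, -, 658, 109]
Lookup 681: h=10, probe 10,0,1,2,3 → found at 3.

5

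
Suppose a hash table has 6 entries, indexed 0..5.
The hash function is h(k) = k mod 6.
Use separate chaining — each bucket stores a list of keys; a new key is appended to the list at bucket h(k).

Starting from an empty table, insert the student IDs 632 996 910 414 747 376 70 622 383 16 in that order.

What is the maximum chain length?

632 -> bucket 2
996 -> bucket 0
910 -> bucket 4
414 -> bucket 0 (collision)
747 -> bucket 3
376 -> bucket 4 (collision)
70 -> bucket 4 (collision)
622 -> bucket 4 (collision)
383 -> bucket 5
16 -> bucket 4 (collision)
Final buckets:
0: 996 -> 414
1: ∅
2: 632
3: 747
4: 910 -> 376 -> 70 -> 622 -> 16
5: 383

5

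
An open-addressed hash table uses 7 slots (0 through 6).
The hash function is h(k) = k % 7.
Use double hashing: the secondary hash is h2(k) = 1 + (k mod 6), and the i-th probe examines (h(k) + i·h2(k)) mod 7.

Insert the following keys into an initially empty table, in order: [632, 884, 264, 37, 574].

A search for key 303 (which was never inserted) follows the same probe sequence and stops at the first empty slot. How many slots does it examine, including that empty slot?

3

632: h=2 => slot 2
884: h=2, h2=3, probe 2,5 => slot 5
264: h=5, h2=1, probe 5,6 => slot 6
37: h=2, h2=2, probe 2,4 => slot 4
574: h=0 => slot 0
Table: [574, _, 632, _, 37, 884, 264]
Lookup 303: h=2, h2=4, probe 2,6,3 → slot 3 empty, not found.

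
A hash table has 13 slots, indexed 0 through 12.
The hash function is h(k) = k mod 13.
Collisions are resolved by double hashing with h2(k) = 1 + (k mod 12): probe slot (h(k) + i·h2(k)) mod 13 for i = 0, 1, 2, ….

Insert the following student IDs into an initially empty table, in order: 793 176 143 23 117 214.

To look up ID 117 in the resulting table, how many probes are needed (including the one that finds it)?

793: h=0 => slot 0
176: h=7 => slot 7
143: h=0, h2=12, probe 0,12 => slot 12
23: h=10 => slot 10
117: h=0, h2=10, probe 0,10,7,4 => slot 4
214: h=6 => slot 6
Table: [793, ., ., ., 117, ., 214, 176, ., ., 23, ., 143]
Lookup 117: h=0, h2=10, probe 0,10,7,4 → found at 4.

4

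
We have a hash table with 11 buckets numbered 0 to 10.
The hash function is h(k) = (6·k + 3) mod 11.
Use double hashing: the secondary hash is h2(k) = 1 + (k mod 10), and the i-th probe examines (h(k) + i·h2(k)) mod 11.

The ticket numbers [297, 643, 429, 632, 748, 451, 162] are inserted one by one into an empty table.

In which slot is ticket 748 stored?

297 hashes to 3; slot 3 is free => place at 3.
643 hashes to 0; slot 0 is free => place at 0.
429 hashes to 3, h2=10; 3 taken => place at 2.
632 hashes to 0, h2=3; 0,3 taken => place at 6.
748 hashes to 3, h2=9; 3 taken => place at 1.
451 hashes to 3, h2=2; 3 taken => place at 5.
162 hashes to 7; slot 7 is free => place at 7.
Table: [643, 748, 429, 297, —, 451, 632, 162, —, —, —]

1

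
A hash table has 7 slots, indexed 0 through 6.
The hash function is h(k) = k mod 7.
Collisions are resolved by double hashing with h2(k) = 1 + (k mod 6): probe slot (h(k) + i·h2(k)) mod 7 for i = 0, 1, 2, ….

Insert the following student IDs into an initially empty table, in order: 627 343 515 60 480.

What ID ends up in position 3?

Insert 627: h=4, slot 4 empty => index 4.
Insert 343: h=0, slot 0 empty => index 0.
Insert 515: h=4, h2=6, slot 4 occupied => index 3.
Insert 60: h=4, h2=1, slot 4 occupied => index 5.
Insert 480: h=4, h2=1, slots 4,5 occupied => index 6.
Table: [343, ., ., 515, 627, 60, 480]

515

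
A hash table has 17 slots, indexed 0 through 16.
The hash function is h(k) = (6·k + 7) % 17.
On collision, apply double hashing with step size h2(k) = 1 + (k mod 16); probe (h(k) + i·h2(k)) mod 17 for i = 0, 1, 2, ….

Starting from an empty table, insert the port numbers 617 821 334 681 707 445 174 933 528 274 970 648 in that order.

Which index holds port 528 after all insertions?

Insert 617: h=3, slot 3 empty => index 3.
Insert 821: h=3, h2=6, slot 3 occupied => index 9.
Insert 334: h=5, slot 5 empty => index 5.
Insert 681: h=13, slot 13 empty => index 13.
Insert 707: h=16, slot 16 empty => index 16.
Insert 445: h=8, slot 8 empty => index 8.
Insert 174: h=14, slot 14 empty => index 14.
Insert 933: h=12, slot 12 empty => index 12.
Insert 528: h=13, h2=1, slots 13,14 occupied => index 15.
Insert 274: h=2, slot 2 empty => index 2.
Insert 970: h=13, h2=11, slot 13 occupied => index 7.
Insert 648: h=2, h2=9, slot 2 occupied => index 11.
Table: [., ., 274, 617, ., 334, ., 970, 445, 821, ., 648, 933, 681, 174, 528, 707]

15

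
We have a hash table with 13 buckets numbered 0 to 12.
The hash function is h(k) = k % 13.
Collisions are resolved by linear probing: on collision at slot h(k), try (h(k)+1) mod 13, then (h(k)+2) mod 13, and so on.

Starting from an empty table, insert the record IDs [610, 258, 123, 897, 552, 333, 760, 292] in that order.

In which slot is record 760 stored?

610 hashes to 12; slot 12 is free → place at 12.
258 hashes to 11; slot 11 is free → place at 11.
123 hashes to 6; slot 6 is free → place at 6.
897 hashes to 0; slot 0 is free → place at 0.
552 hashes to 6; 6 taken → place at 7.
333 hashes to 8; slot 8 is free → place at 8.
760 hashes to 6; 6,7,8 taken → place at 9.
292 hashes to 6; 6,7,8,9 taken → place at 10.
Table: [897, _, _, _, _, _, 123, 552, 333, 760, 292, 258, 610]

9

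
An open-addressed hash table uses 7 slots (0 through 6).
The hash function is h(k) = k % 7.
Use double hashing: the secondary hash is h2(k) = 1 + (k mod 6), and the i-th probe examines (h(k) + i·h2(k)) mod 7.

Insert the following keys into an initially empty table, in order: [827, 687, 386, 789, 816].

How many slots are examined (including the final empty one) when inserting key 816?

827 hashes to 1; slot 1 is free -> place at 1.
687 hashes to 1, h2=4; 1 taken -> place at 5.
386 hashes to 1, h2=3; 1 taken -> place at 4.
789 hashes to 5, h2=4; 5 taken -> place at 2.
816 hashes to 4, h2=1; 4,5 taken -> place at 6.
Table: [∅, 827, 789, ∅, 386, 687, 816]

3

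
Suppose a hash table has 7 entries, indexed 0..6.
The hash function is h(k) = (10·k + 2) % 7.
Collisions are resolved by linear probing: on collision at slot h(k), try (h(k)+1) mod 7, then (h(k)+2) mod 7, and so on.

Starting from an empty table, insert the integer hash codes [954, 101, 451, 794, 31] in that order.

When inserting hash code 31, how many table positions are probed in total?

4

Insert 954: h=1, slot 1 empty → index 1.
Insert 101: h=4, slot 4 empty → index 4.
Insert 451: h=4, slot 4 occupied → index 5.
Insert 794: h=4, slots 4,5 occupied → index 6.
Insert 31: h=4, slots 4,5,6 occupied → index 0.
Table: [31, 954, -, -, 101, 451, 794]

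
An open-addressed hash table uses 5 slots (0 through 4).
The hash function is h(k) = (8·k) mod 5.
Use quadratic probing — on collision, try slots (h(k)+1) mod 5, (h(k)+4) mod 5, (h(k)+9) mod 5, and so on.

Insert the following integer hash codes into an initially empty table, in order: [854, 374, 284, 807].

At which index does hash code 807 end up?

854: h=2 => slot 2
374: h=2, probe 2,3 => slot 3
284: h=2, probe 2,3,1 => slot 1
807: h=1, probe 1,2,0 => slot 0
Table: [807, 284, 854, 374, —]

0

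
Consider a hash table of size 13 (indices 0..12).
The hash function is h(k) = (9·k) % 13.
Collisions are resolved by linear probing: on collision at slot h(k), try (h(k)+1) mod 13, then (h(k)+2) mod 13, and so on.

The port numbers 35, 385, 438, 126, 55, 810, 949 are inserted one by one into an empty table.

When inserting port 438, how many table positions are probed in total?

Insert 35: h=3, slot 3 empty → index 3.
Insert 385: h=7, slot 7 empty → index 7.
Insert 438: h=3, slot 3 occupied → index 4.
Insert 126: h=3, slots 3,4 occupied → index 5.
Insert 55: h=1, slot 1 empty → index 1.
Insert 810: h=10, slot 10 empty → index 10.
Insert 949: h=0, slot 0 empty → index 0.
Table: [949, 55, -, 35, 438, 126, -, 385, -, -, 810, -, -]

2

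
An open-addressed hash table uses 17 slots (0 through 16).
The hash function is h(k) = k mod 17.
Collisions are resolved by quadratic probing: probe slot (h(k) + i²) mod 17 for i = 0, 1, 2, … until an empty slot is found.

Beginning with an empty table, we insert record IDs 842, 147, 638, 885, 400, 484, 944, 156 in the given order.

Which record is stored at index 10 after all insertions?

842: h=9 => slot 9
147: h=11 => slot 11
638: h=9, probe 9,10 => slot 10
885: h=1 => slot 1
400: h=9, probe 9,10,13 => slot 13
484: h=8 => slot 8
944: h=9, probe 9,10,13,1,8,0 => slot 0
156: h=3 => slot 3
Table: [944, 885, -, 156, -, -, -, -, 484, 842, 638, 147, -, 400, -, -, -]

638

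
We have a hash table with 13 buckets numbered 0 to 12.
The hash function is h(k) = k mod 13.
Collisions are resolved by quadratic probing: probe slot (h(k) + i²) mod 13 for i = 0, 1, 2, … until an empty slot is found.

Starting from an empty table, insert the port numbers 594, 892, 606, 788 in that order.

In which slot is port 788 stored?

594: h=9 → slot 9
892: h=8 → slot 8
606: h=8, probe 8,9,12 → slot 12
788: h=8, probe 8,9,12,4 → slot 4
Table: [_, _, _, _, 788, _, _, _, 892, 594, _, _, 606]

4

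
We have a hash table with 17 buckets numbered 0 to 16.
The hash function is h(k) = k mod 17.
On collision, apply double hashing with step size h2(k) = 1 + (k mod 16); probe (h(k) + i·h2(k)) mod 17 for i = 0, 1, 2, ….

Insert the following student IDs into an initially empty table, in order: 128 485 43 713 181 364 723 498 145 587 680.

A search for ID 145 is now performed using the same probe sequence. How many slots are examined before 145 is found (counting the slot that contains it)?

Insert 128: h=9, slot 9 empty => index 9.
Insert 485: h=9, h2=6, slot 9 occupied => index 15.
Insert 43: h=9, h2=12, slot 9 occupied => index 4.
Insert 713: h=16, slot 16 empty => index 16.
Insert 181: h=11, slot 11 empty => index 11.
Insert 364: h=7, slot 7 empty => index 7.
Insert 723: h=9, h2=4, slot 9 occupied => index 13.
Insert 498: h=5, slot 5 empty => index 5.
Insert 145: h=9, h2=2, slots 9,11,13,15 occupied => index 0.
Insert 587: h=9, h2=12, slots 9,4,16,11 occupied => index 6.
Insert 680: h=0, h2=9, slots 0,9 occupied => index 1.
Table: [145, 680, ., ., 43, 498, 587, 364, ., 128, ., 181, ., 723, ., 485, 713]
Lookup 145: h=9, h2=2, probe 9,11,13,15,0 → found at 0.

5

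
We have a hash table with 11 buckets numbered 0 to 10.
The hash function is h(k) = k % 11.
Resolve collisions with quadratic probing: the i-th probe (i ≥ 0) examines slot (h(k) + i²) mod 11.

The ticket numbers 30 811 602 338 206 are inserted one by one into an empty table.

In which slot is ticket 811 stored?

30 hashes to 8; slot 8 is free → place at 8.
811 hashes to 8; 8 taken → place at 9.
602 hashes to 8; 8,9 taken → place at 1.
338 hashes to 8; 8,9,1 taken → place at 6.
206 hashes to 8; 8,9,1,6 taken → place at 2.
Table: [∅, 602, 206, ∅, ∅, ∅, 338, ∅, 30, 811, ∅]

9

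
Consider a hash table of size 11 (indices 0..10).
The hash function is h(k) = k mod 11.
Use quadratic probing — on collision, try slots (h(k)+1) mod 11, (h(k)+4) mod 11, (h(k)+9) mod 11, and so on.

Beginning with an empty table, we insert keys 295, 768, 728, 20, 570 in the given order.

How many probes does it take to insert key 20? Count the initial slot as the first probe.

4

295 hashes to 9; slot 9 is free → place at 9.
768 hashes to 9; 9 taken → place at 10.
728 hashes to 2; slot 2 is free → place at 2.
20 hashes to 9; 9,10,2 taken → place at 7.
570 hashes to 9; 9,10,2,7 taken → place at 3.
Table: [., ., 728, 570, ., ., ., 20, ., 295, 768]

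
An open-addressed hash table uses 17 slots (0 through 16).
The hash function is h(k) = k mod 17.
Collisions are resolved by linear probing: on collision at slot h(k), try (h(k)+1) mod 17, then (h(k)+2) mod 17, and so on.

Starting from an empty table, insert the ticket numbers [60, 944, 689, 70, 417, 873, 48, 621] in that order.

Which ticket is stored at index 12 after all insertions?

Insert 60: h=9, slot 9 empty → index 9.
Insert 944: h=9, slot 9 occupied → index 10.
Insert 689: h=9, slots 9,10 occupied → index 11.
Insert 70: h=2, slot 2 empty → index 2.
Insert 417: h=9, slots 9,10,11 occupied → index 12.
Insert 873: h=6, slot 6 empty → index 6.
Insert 48: h=14, slot 14 empty → index 14.
Insert 621: h=9, slots 9,10,11,12 occupied → index 13.
Table: [∅, ∅, 70, ∅, ∅, ∅, 873, ∅, ∅, 60, 944, 689, 417, 621, 48, ∅, ∅]

417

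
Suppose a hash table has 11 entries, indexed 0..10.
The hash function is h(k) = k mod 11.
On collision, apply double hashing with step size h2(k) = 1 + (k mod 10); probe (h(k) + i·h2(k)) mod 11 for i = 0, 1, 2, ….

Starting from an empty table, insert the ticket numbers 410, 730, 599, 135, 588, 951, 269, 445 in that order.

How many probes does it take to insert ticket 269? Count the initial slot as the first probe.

410: h=3 -> slot 3
730: h=4 -> slot 4
599: h=5 -> slot 5
135: h=3, h2=6, probe 3,9 -> slot 9
588: h=5, h2=9, probe 5,3,1 -> slot 1
951: h=5, h2=2, probe 5,7 -> slot 7
269: h=5, h2=10, probe 5,4,3,2 -> slot 2
445: h=5, h2=6, probe 5,0 -> slot 0
Table: [445, 588, 269, 410, 730, 599, —, 951, —, 135, —]

4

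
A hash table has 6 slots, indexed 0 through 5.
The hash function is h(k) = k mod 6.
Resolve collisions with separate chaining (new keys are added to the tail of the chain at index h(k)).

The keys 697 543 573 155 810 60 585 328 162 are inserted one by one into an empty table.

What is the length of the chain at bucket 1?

Insert 697: h=1, bucket 1 empty → new chain.
Insert 543: h=3, bucket 3 empty → new chain.
Insert 573: h=3, bucket 3 nonempty → append to chain.
Insert 155: h=5, bucket 5 empty → new chain.
Insert 810: h=0, bucket 0 empty → new chain.
Insert 60: h=0, bucket 0 nonempty → append to chain.
Insert 585: h=3, bucket 3 nonempty → append to chain.
Insert 328: h=4, bucket 4 empty → new chain.
Insert 162: h=0, bucket 0 nonempty → append to chain.
Final buckets:
0: 810 -> 60 -> 162
1: 697
2: —
3: 543 -> 573 -> 585
4: 328
5: 155

1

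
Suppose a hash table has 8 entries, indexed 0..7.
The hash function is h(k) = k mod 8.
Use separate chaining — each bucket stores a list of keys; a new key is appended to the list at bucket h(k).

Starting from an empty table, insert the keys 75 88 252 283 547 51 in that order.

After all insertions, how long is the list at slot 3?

Insert 75: h=3, bucket 3 empty -> new chain.
Insert 88: h=0, bucket 0 empty -> new chain.
Insert 252: h=4, bucket 4 empty -> new chain.
Insert 283: h=3, bucket 3 nonempty -> append to chain.
Insert 547: h=3, bucket 3 nonempty -> append to chain.
Insert 51: h=3, bucket 3 nonempty -> append to chain.
Final buckets:
0: 88
1: —
2: —
3: 75 -> 283 -> 547 -> 51
4: 252
5: —
6: —
7: —

4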